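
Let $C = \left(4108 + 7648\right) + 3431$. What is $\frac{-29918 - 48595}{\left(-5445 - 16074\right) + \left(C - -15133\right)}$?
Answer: $- \frac{78513}{8801} \approx -8.9209$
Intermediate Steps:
$C = 15187$ ($C = 11756 + 3431 = 15187$)
$\frac{-29918 - 48595}{\left(-5445 - 16074\right) + \left(C - -15133\right)} = \frac{-29918 - 48595}{\left(-5445 - 16074\right) + \left(15187 - -15133\right)} = - \frac{78513}{-21519 + \left(15187 + 15133\right)} = - \frac{78513}{-21519 + 30320} = - \frac{78513}{8801}$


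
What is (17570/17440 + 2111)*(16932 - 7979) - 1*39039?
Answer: 32908867957/1744 ≈ 1.8870e+7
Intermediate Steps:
(17570/17440 + 2111)*(16932 - 7979) - 1*39039 = (17570*(1/17440) + 2111)*8953 - 39039 = (1757/1744 + 2111)*8953 - 39039 = (3683341/1744)*8953 - 39039 = 32976951973/1744 - 39039 = 32908867957/1744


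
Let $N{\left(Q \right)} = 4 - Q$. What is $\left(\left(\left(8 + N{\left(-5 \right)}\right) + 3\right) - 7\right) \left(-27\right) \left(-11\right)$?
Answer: $3861$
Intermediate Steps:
$\left(\left(\left(8 + N{\left(-5 \right)}\right) + 3\right) - 7\right) \left(-27\right) \left(-11\right) = \left(\left(\left(8 + \left(4 - -5\right)\right) + 3\right) - 7\right) \left(-27\right) \left(-11\right) = \left(\left(\left(8 + \left(4 + 5\right)\right) + 3\right) - 7\right) \left(-27\right) \left(-11\right) = \left(\left(\left(8 + 9\right) + 3\right) - 7\right) \left(-27\right) \left(-11\right) = \left(\left(17 + 3\right) - 7\right) \left(-27\right) \left(-11\right) = \left(20 - 7\right) \left(-27\right) \left(-11\right) = 13 \left(-27\right) \left(-11\right) = \left(-351\right) \left(-11\right) = 3861$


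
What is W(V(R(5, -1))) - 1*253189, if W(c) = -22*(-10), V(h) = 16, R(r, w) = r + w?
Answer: -252969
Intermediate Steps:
W(c) = 220
W(V(R(5, -1))) - 1*253189 = 220 - 1*253189 = 220 - 253189 = -252969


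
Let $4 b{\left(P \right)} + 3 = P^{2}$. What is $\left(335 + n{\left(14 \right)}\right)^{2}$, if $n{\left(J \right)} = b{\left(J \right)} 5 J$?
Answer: $\frac{55130625}{4} \approx 1.3783 \cdot 10^{7}$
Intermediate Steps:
$b{\left(P \right)} = - \frac{3}{4} + \frac{P^{2}}{4}$
$n{\left(J \right)} = J \left(- \frac{15}{4} + \frac{5 J^{2}}{4}\right)$ ($n{\left(J \right)} = \left(- \frac{3}{4} + \frac{J^{2}}{4}\right) 5 J = \left(- \frac{15}{4} + \frac{5 J^{2}}{4}\right) J = J \left(- \frac{15}{4} + \frac{5 J^{2}}{4}\right)$)
$\left(335 + n{\left(14 \right)}\right)^{2} = \left(335 + \frac{5}{4} \cdot 14 \left(-3 + 14^{2}\right)\right)^{2} = \left(335 + \frac{5}{4} \cdot 14 \left(-3 + 196\right)\right)^{2} = \left(335 + \frac{5}{4} \cdot 14 \cdot 193\right)^{2} = \left(335 + \frac{6755}{2}\right)^{2} = \left(\frac{7425}{2}\right)^{2} = \frac{55130625}{4}$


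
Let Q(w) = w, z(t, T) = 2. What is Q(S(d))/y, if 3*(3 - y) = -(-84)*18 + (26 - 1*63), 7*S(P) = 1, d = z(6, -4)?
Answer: -3/10262 ≈ -0.00029234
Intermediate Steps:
d = 2
S(P) = 1/7 (S(P) = (1/7)*1 = 1/7)
y = -1466/3 (y = 3 - (-(-84)*18 + (26 - 1*63))/3 = 3 - (-14*(-108) + (26 - 63))/3 = 3 - (1512 - 37)/3 = 3 - 1/3*1475 = 3 - 1475/3 = -1466/3 ≈ -488.67)
Q(S(d))/y = 1/(7*(-1466/3)) = (1/7)*(-3/1466) = -3/10262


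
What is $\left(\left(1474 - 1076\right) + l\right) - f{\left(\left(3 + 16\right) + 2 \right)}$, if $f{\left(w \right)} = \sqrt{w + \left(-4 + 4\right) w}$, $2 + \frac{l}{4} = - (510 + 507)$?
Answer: $-3678 - \sqrt{21} \approx -3682.6$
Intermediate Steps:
$l = -4076$ ($l = -8 + 4 \left(- (510 + 507)\right) = -8 + 4 \left(\left(-1\right) 1017\right) = -8 + 4 \left(-1017\right) = -8 - 4068 = -4076$)
$f{\left(w \right)} = \sqrt{w}$ ($f{\left(w \right)} = \sqrt{w + 0 w} = \sqrt{w + 0} = \sqrt{w}$)
$\left(\left(1474 - 1076\right) + l\right) - f{\left(\left(3 + 16\right) + 2 \right)} = \left(\left(1474 - 1076\right) - 4076\right) - \sqrt{\left(3 + 16\right) + 2} = \left(398 - 4076\right) - \sqrt{19 + 2} = -3678 - \sqrt{21}$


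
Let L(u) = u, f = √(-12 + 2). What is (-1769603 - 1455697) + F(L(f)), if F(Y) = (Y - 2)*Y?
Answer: -3225310 - 2*I*√10 ≈ -3.2253e+6 - 6.3246*I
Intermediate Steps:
f = I*√10 (f = √(-10) = I*√10 ≈ 3.1623*I)
F(Y) = Y*(-2 + Y) (F(Y) = (-2 + Y)*Y = Y*(-2 + Y))
(-1769603 - 1455697) + F(L(f)) = (-1769603 - 1455697) + (I*√10)*(-2 + I*√10) = -3225300 + I*√10*(-2 + I*√10)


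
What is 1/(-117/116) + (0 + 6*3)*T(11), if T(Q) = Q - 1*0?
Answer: 23050/117 ≈ 197.01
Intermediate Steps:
T(Q) = Q (T(Q) = Q + 0 = Q)
1/(-117/116) + (0 + 6*3)*T(11) = 1/(-117/116) + (0 + 6*3)*11 = 1/(-117*1/116) + (0 + 18)*11 = 1/(-117/116) + 18*11 = -116/117 + 198 = 23050/117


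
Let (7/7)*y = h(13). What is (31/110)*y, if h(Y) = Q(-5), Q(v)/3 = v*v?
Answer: 465/22 ≈ 21.136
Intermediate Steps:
Q(v) = 3*v² (Q(v) = 3*(v*v) = 3*v²)
h(Y) = 75 (h(Y) = 3*(-5)² = 3*25 = 75)
y = 75
(31/110)*y = (31/110)*75 = 465/22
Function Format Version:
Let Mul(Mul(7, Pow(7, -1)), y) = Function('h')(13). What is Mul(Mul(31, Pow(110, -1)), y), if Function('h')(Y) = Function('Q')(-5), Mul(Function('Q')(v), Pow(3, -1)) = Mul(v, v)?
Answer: Rational(465, 22) ≈ 21.136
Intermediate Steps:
Function('Q')(v) = Mul(3, Pow(v, 2)) (Function('Q')(v) = Mul(3, Mul(v, v)) = Mul(3, Pow(v, 2)))
Function('h')(Y) = 75 (Function('h')(Y) = Mul(3, Pow(-5, 2)) = Mul(3, 25) = 75)
y = 75
Mul(Mul(31, Pow(110, -1)), y) = Mul(Mul(31, Pow(110, -1)), 75) = Mul(Mul(31, Rational(1, 110)), 75) = Mul(Rational(31, 110), 75) = Rational(465, 22)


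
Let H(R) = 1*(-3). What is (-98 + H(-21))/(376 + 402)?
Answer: -101/778 ≈ -0.12982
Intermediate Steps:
H(R) = -3
(-98 + H(-21))/(376 + 402) = (-98 - 3)/(376 + 402) = -101/778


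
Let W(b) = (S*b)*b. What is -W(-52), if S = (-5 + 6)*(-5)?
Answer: 13520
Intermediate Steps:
S = -5 (S = 1*(-5) = -5)
W(b) = -5*b² (W(b) = (-5*b)*b = -5*b²)
-W(-52) = -(-5)*(-52)² = -(-5)*2704 = -1*(-13520) = 13520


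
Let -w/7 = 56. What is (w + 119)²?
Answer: 74529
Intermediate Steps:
w = -392 (w = -7*56 = -392)
(w + 119)² = (-392 + 119)² = (-273)² = 74529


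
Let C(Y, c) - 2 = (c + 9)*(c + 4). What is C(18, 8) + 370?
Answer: 576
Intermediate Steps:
C(Y, c) = 2 + (4 + c)*(9 + c) (C(Y, c) = 2 + (c + 9)*(c + 4) = 2 + (9 + c)*(4 + c) = 2 + (4 + c)*(9 + c))
C(18, 8) + 370 = (38 + 8**2 + 13*8) + 370 = (38 + 64 + 104) + 370 = 206 + 370 = 576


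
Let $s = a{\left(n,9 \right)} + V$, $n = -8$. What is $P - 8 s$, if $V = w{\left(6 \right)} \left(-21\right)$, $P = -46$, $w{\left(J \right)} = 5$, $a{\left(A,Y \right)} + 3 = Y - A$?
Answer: $682$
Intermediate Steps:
$a{\left(A,Y \right)} = -3 + Y - A$ ($a{\left(A,Y \right)} = -3 - \left(A - Y\right) = -3 + Y - A$)
$V = -105$ ($V = 5 \left(-21\right) = -105$)
$s = -91$ ($s = \left(-3 + 9 - -8\right) - 105 = \left(-3 + 9 + 8\right) - 105 = 14 - 105 = -91$)
$P - 8 s = -46 - -728 = -46 + 728 = 682$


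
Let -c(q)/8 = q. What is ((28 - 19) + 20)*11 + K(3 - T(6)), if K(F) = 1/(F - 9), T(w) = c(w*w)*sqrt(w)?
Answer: 26457223/82938 + 8*sqrt(6)/13823 ≈ 319.00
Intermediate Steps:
c(q) = -8*q
T(w) = -8*w**(5/2) (T(w) = (-8*w*w)*sqrt(w) = (-8*w**2)*sqrt(w) = -8*w**(5/2))
K(F) = 1/(-9 + F)
((28 - 19) + 20)*11 + K(3 - T(6)) = ((28 - 19) + 20)*11 + 1/(-9 + (3 - (-8)*6**(5/2))) = (9 + 20)*11 + 1/(-9 + (3 - (-8)*36*sqrt(6))) = 29*11 + 1/(-9 + (3 - (-288)*sqrt(6))) = 319 + 1/(-9 + (3 + 288*sqrt(6))) = 319 + 1/(-6 + 288*sqrt(6))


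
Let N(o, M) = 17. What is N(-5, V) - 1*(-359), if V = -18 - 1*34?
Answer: 376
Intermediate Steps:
V = -52 (V = -18 - 34 = -52)
N(-5, V) - 1*(-359) = 17 - 1*(-359) = 17 + 359 = 376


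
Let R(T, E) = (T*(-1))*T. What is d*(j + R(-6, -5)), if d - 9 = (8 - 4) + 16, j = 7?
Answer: -841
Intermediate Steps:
d = 29 (d = 9 + ((8 - 4) + 16) = 9 + (4 + 16) = 9 + 20 = 29)
R(T, E) = -T² (R(T, E) = (-T)*T = -T²)
d*(j + R(-6, -5)) = 29*(7 - 1*(-6)²) = 29*(7 - 1*36) = 29*(7 - 36) = 29*(-29) = -841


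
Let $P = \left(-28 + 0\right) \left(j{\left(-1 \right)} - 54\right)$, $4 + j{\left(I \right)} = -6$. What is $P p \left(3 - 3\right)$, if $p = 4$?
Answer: $0$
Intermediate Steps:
$j{\left(I \right)} = -10$ ($j{\left(I \right)} = -4 - 6 = -10$)
$P = 1792$ ($P = \left(-28 + 0\right) \left(-10 - 54\right) = \left(-28\right) \left(-64\right) = 1792$)
$P p \left(3 - 3\right) = 1792 \cdot 4 \left(3 - 3\right) = 1792 \cdot 4 \cdot 0 = 1792 \cdot 0 = 0$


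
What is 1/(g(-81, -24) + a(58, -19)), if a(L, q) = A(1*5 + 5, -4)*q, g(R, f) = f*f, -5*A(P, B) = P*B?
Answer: 1/424 ≈ 0.0023585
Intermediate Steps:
A(P, B) = -B*P/5 (A(P, B) = -P*B/5 = -B*P/5)
g(R, f) = f**2
a(L, q) = 8*q (a(L, q) = (-1/5*(-4)*(1*5 + 5))*q = (-1/5*(-4)*(5 + 5))*q = (-1/5*(-4)*10)*q = 8*q)
1/(g(-81, -24) + a(58, -19)) = 1/((-24)**2 + 8*(-19)) = 1/(576 - 152) = 1/424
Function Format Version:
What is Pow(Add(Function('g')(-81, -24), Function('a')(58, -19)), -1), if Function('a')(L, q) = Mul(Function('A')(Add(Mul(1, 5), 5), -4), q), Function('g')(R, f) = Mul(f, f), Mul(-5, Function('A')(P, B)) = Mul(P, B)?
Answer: Rational(1, 424) ≈ 0.0023585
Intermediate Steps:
Function('A')(P, B) = Mul(Rational(-1, 5), B, P) (Function('A')(P, B) = Mul(Rational(-1, 5), Mul(P, B)) = Mul(Rational(-1, 5), Mul(B, P)) = Mul(Rational(-1, 5), B, P))
Function('g')(R, f) = Pow(f, 2)
Function('a')(L, q) = Mul(8, q) (Function('a')(L, q) = Mul(Mul(Rational(-1, 5), -4, Add(Mul(1, 5), 5)), q) = Mul(Mul(Rational(-1, 5), -4, Add(5, 5)), q) = Mul(Mul(Rational(-1, 5), -4, 10), q) = Mul(8, q))
Pow(Add(Function('g')(-81, -24), Function('a')(58, -19)), -1) = Pow(Add(Pow(-24, 2), Mul(8, -19)), -1) = Pow(Add(576, -152), -1) = Pow(424, -1) = Rational(1, 424)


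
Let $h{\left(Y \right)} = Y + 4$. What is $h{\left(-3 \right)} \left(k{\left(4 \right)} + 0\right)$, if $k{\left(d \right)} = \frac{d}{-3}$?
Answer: $- \frac{4}{3} \approx -1.3333$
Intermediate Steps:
$k{\left(d \right)} = - \frac{d}{3}$ ($k{\left(d \right)} = d \left(- \frac{1}{3}\right) = - \frac{d}{3}$)
$h{\left(Y \right)} = 4 + Y$
$h{\left(-3 \right)} \left(k{\left(4 \right)} + 0\right) = \left(4 - 3\right) \left(\left(- \frac{1}{3}\right) 4 + 0\right) = 1 \left(- \frac{4}{3} + 0\right) = 1 \left(- \frac{4}{3}\right) = - \frac{4}{3}$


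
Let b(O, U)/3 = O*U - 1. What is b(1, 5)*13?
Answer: 156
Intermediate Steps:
b(O, U) = -3 + 3*O*U (b(O, U) = 3*(O*U - 1) = 3*(-1 + O*U) = -3 + 3*O*U)
b(1, 5)*13 = (-3 + 3*1*5)*13 = (-3 + 15)*13 = 12*13 = 156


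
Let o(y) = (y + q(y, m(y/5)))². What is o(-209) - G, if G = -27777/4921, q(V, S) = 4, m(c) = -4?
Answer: 206832802/4921 ≈ 42031.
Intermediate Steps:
o(y) = (4 + y)² (o(y) = (y + 4)² = (4 + y)²)
G = -27777/4921 (G = -27777*1/4921 = -27777/4921 ≈ -5.6446)
o(-209) - G = (4 - 209)² - 1*(-27777/4921) = (-205)² + 27777/4921 = 42025 + 27777/4921 = 206832802/4921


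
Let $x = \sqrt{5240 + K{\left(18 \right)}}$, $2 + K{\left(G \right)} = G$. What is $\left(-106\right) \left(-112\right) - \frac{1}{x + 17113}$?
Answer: $\frac{3476709401223}{292849513} + \frac{6 \sqrt{146}}{292849513} \approx 11872.0$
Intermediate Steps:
$K{\left(G \right)} = -2 + G$
$x = 6 \sqrt{146}$ ($x = \sqrt{5240 + \left(-2 + 18\right)} = \sqrt{5240 + 16} = \sqrt{5256} = 6 \sqrt{146} \approx 72.498$)
$\left(-106\right) \left(-112\right) - \frac{1}{x + 17113} = \left(-106\right) \left(-112\right) - \frac{1}{6 \sqrt{146} + 17113} = 11872 - \frac{1}{17113 + 6 \sqrt{146}}$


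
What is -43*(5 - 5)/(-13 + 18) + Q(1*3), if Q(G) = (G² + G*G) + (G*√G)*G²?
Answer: 18 + 27*√3 ≈ 64.765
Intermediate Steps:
Q(G) = G^(7/2) + 2*G² (Q(G) = (G² + G²) + G^(3/2)*G² = 2*G² + G^(7/2) = G^(7/2) + 2*G²)
-43*(5 - 5)/(-13 + 18) + Q(1*3) = -43*(5 - 5)/(-13 + 18) + ((1*3)^(7/2) + 2*(1*3)²) = -0/5 + (3^(7/2) + 2*3²) = -0/5 + (27*√3 + 2*9) = -43*0 + (27*√3 + 18) = 0 + (18 + 27*√3) = 18 + 27*√3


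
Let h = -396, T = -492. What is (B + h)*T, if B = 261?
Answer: 66420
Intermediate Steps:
(B + h)*T = (261 - 396)*(-492) = -135*(-492) = 66420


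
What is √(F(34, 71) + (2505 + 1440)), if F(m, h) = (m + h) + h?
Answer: √4121 ≈ 64.195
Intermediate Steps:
F(m, h) = m + 2*h (F(m, h) = (h + m) + h = m + 2*h)
√(F(34, 71) + (2505 + 1440)) = √((34 + 2*71) + (2505 + 1440)) = √((34 + 142) + 3945) = √(176 + 3945) = √4121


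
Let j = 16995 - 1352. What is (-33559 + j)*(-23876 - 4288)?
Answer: 504586224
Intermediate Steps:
j = 15643
(-33559 + j)*(-23876 - 4288) = (-33559 + 15643)*(-23876 - 4288) = -17916*(-28164) = 504586224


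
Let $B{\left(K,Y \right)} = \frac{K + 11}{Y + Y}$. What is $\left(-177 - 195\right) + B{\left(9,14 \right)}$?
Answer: $- \frac{2599}{7} \approx -371.29$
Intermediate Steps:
$B{\left(K,Y \right)} = \frac{11 + K}{2 Y}$
$\left(-177 - 195\right) + B{\left(9,14 \right)} = \left(-177 - 195\right) + \frac{11 + 9}{2 \cdot 14} = -372 + \frac{1}{2} \cdot \frac{1}{14} \cdot 20 = -372 + \frac{5}{7} = - \frac{2599}{7}$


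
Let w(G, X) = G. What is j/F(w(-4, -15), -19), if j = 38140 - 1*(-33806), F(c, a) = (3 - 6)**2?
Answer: 7994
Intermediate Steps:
F(c, a) = 9 (F(c, a) = (-3)**2 = 9)
j = 71946 (j = 38140 + 33806 = 71946)
j/F(w(-4, -15), -19) = 71946/9 = 71946*(1/9) = 7994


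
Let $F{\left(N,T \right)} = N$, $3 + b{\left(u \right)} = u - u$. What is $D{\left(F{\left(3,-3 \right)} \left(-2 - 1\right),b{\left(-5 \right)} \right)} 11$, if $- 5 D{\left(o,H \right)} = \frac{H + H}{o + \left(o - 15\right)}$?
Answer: $- \frac{2}{5} \approx -0.4$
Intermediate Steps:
$b{\left(u \right)} = -3$ ($b{\left(u \right)} = -3 + \left(u - u\right) = -3 + 0 = -3$)
$D{\left(o,H \right)} = - \frac{2 H}{5 \left(-15 + 2 o\right)}$ ($D{\left(o,H \right)} = - \frac{\left(H + H\right) \frac{1}{o + \left(o - 15\right)}}{5} = - \frac{2 H \frac{1}{o + \left(o - 15\right)}}{5} = - \frac{2 H \frac{1}{o + \left(-15 + o\right)}}{5} = - \frac{2 H \frac{1}{-15 + 2 o}}{5} = - \frac{2 H}{5 \left(-15 + 2 o\right)}$)
$D{\left(F{\left(3,-3 \right)} \left(-2 - 1\right),b{\left(-5 \right)} \right)} 11 = \left(-2\right) \left(-3\right) \frac{1}{-75 + 10 \cdot 3 \left(-2 - 1\right)} 11 = \left(-2\right) \left(-3\right) \frac{1}{-75 + 10 \cdot 3 \left(-3\right)} 11 = \left(-2\right) \left(-3\right) \frac{1}{-75 + 10 \left(-9\right)} 11 = \left(-2\right) \left(-3\right) \frac{1}{-75 - 90} \cdot 11 = \left(-2\right) \left(-3\right) \frac{1}{-165} \cdot 11 = \left(-2\right) \left(-3\right) \left(- \frac{1}{165}\right) 11 = \left(- \frac{2}{55}\right) 11 = - \frac{2}{5}$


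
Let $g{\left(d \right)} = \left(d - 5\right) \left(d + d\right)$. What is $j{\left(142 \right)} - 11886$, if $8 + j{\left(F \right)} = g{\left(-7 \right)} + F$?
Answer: $-11584$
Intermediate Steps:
$g{\left(d \right)} = 2 d \left(-5 + d\right)$ ($g{\left(d \right)} = \left(-5 + d\right) 2 d = 2 d \left(-5 + d\right)$)
$j{\left(F \right)} = 160 + F$ ($j{\left(F \right)} = -8 + \left(2 \left(-7\right) \left(-5 - 7\right) + F\right) = -8 + \left(2 \left(-7\right) \left(-12\right) + F\right) = -8 + \left(168 + F\right) = 160 + F$)
$j{\left(142 \right)} - 11886 = \left(160 + 142\right) - 11886 = 302 - 11886 = -11584$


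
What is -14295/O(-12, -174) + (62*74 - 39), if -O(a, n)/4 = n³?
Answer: 31952316803/7024032 ≈ 4549.0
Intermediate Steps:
O(a, n) = -4*n³
-14295/O(-12, -174) + (62*74 - 39) = -14295/((-4*(-174)³)) + (62*74 - 39) = -14295/((-4*(-5268024))) + (4588 - 39) = -14295/21072096 + 4549 = -14295*1/21072096 + 4549 = -4765/7024032 + 4549 = 31952316803/7024032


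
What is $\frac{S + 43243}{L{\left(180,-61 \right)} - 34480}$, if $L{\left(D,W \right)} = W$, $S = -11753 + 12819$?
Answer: $- \frac{44309}{34541} \approx -1.2828$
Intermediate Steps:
$S = 1066$
$\frac{S + 43243}{L{\left(180,-61 \right)} - 34480} = \frac{1066 + 43243}{-61 - 34480} = \frac{44309}{-34541} = 44309 \left(- \frac{1}{34541}\right) = - \frac{44309}{34541}$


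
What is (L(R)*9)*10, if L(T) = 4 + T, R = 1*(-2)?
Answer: 180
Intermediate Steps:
R = -2
(L(R)*9)*10 = ((4 - 2)*9)*10 = (2*9)*10 = 18*10 = 180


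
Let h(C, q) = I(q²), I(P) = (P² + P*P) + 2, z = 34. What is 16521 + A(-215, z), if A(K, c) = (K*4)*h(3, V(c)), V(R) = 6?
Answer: -2214319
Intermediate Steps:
I(P) = 2 + 2*P² (I(P) = (P² + P²) + 2 = 2*P² + 2 = 2 + 2*P²)
h(C, q) = 2 + 2*q⁴ (h(C, q) = 2 + 2*(q²)² = 2 + 2*q⁴)
A(K, c) = 10376*K (A(K, c) = (K*4)*(2 + 2*6⁴) = (4*K)*(2 + 2*1296) = (4*K)*(2 + 2592) = (4*K)*2594 = 10376*K)
16521 + A(-215, z) = 16521 + 10376*(-215) = 16521 - 2230840 = -2214319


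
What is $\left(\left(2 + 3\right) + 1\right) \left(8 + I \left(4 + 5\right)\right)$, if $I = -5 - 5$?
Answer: $-492$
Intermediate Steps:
$I = -10$ ($I = -5 - 5 = -10$)
$\left(\left(2 + 3\right) + 1\right) \left(8 + I \left(4 + 5\right)\right) = \left(\left(2 + 3\right) + 1\right) \left(8 - 10 \left(4 + 5\right)\right) = \left(5 + 1\right) \left(8 - 90\right) = 6 \left(8 - 90\right) = 6 \left(-82\right) = -492$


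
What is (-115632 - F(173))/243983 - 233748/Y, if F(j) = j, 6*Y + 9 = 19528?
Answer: -344443627499/4762304177 ≈ -72.327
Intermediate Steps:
Y = 19519/6 (Y = -3/2 + (⅙)*19528 = -3/2 + 9764/3 = 19519/6 ≈ 3253.2)
(-115632 - F(173))/243983 - 233748/Y = (-115632 - 1*173)/243983 - 233748/19519/6 = (-115632 - 173)*(1/243983) - 233748*6/19519 = -115805*1/243983 - 1402488/19519 = -115805/243983 - 1402488/19519 = -344443627499/4762304177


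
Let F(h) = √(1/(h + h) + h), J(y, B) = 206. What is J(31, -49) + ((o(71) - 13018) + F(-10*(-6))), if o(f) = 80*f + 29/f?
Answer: -506343/71 + √216030/60 ≈ -7123.8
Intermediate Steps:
o(f) = 29/f + 80*f
F(h) = √(h + 1/(2*h)) (F(h) = √(1/(2*h) + h) = √(h + 1/(2*h)))
J(31, -49) + ((o(71) - 13018) + F(-10*(-6))) = 206 + (((29/71 + 80*71) - 13018) + √(2/((-10*(-6))) + 4*(-10*(-6)))/2) = 206 + (((29*(1/71) + 5680) - 13018) + √(2/60 + 4*60)/2) = 206 + (((29/71 + 5680) - 13018) + √(2*(1/60) + 240)/2) = 206 + ((403309/71 - 13018) + √(1/30 + 240)/2) = 206 + (-520969/71 + √(7201/30)/2) = 206 + (-520969/71 + (√216030/30)/2) = 206 + (-520969/71 + √216030/60) = -506343/71 + √216030/60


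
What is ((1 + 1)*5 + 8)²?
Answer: 324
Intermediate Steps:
((1 + 1)*5 + 8)² = (2*5 + 8)² = (10 + 8)² = 18² = 324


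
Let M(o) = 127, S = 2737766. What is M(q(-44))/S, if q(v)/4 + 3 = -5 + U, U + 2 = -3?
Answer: 127/2737766 ≈ 4.6388e-5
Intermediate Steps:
U = -5 (U = -2 - 3 = -5)
q(v) = -52 (q(v) = -12 + 4*(-5 - 5) = -12 + 4*(-10) = -12 - 40 = -52)
M(q(-44))/S = 127/2737766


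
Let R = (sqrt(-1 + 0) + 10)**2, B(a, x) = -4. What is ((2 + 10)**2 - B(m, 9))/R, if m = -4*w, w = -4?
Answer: 148/(10 + I)**2 ≈ 1.4363 - 0.29017*I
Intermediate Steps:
m = 16 (m = -4*(-4) = 16)
R = (10 + I)**2 (R = (sqrt(-1) + 10)**2 = (I + 10)**2 = (10 + I)**2 ≈ 99.0 + 20.0*I)
((2 + 10)**2 - B(m, 9))/R = ((2 + 10)**2 - 1*(-4))/((10 + I)**2) = (12**2 + 4)/(10 + I)**2 = (144 + 4)/(10 + I)**2 = 148/(10 + I)**2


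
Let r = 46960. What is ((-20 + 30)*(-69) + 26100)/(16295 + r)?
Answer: 1694/4217 ≈ 0.40171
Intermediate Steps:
((-20 + 30)*(-69) + 26100)/(16295 + r) = ((-20 + 30)*(-69) + 26100)/(16295 + 46960) = (10*(-69) + 26100)/63255 = (-690 + 26100)*(1/63255) = 25410*(1/63255) = 1694/4217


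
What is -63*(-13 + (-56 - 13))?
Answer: 5166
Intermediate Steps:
-63*(-13 + (-56 - 13)) = -63*(-13 - 69) = -63*(-82) = 5166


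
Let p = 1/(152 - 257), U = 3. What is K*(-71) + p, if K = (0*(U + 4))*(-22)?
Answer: -1/105 ≈ -0.0095238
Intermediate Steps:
K = 0 (K = (0*(3 + 4))*(-22) = (0*7)*(-22) = 0*(-22) = 0)
p = -1/105 (p = 1/(-105) = -1/105 ≈ -0.0095238)
K*(-71) + p = 0*(-71) - 1/105 = 0 - 1/105 = -1/105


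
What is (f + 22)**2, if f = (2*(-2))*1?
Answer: 324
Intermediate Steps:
f = -4 (f = -4*1 = -4)
(f + 22)**2 = (-4 + 22)**2 = 18**2 = 324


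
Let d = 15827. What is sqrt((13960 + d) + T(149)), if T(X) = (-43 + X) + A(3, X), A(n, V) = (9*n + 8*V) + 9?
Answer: sqrt(31121) ≈ 176.41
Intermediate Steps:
A(n, V) = 9 + 8*V + 9*n (A(n, V) = (8*V + 9*n) + 9 = 9 + 8*V + 9*n)
T(X) = -7 + 9*X (T(X) = (-43 + X) + (9 + 8*X + 9*3) = (-43 + X) + (9 + 8*X + 27) = (-43 + X) + (36 + 8*X) = -7 + 9*X)
sqrt((13960 + d) + T(149)) = sqrt((13960 + 15827) + (-7 + 9*149)) = sqrt(29787 + (-7 + 1341)) = sqrt(29787 + 1334) = sqrt(31121)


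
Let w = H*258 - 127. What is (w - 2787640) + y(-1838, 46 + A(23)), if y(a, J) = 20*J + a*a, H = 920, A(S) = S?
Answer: 829217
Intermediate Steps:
w = 237233 (w = 920*258 - 127 = 237360 - 127 = 237233)
y(a, J) = a² + 20*J (y(a, J) = 20*J + a² = a² + 20*J)
(w - 2787640) + y(-1838, 46 + A(23)) = (237233 - 2787640) + ((-1838)² + 20*(46 + 23)) = -2550407 + (3378244 + 20*69) = -2550407 + (3378244 + 1380) = -2550407 + 3379624 = 829217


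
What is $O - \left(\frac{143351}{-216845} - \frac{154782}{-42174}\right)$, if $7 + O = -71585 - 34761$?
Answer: $- \frac{54036067234517}{508067835} \approx -1.0636 \cdot 10^{5}$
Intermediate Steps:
$O = -106353$ ($O = -7 - 106346 = -106353$)
$O - \left(\frac{143351}{-216845} - \frac{154782}{-42174}\right) = -106353 - \left(\frac{143351}{-216845} - \frac{154782}{-42174}\right) = -106353 - \left(143351 \left(- \frac{1}{216845}\right) - - \frac{8599}{2343}\right) = -106353 - \left(- \frac{143351}{216845} + \frac{8599}{2343}\right) = -106353 - \frac{1528778762}{508067835} = - \frac{54036067234517}{508067835}$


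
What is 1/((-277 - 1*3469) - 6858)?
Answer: -1/10604 ≈ -9.4304e-5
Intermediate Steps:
1/((-277 - 1*3469) - 6858) = 1/((-277 - 3469) - 6858) = 1/(-3746 - 6858) = 1/(-10604) = -1/10604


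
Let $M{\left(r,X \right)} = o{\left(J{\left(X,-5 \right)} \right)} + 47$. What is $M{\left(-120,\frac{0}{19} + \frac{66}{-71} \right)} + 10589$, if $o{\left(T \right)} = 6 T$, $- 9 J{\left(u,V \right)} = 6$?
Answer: $10632$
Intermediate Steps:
$J{\left(u,V \right)} = - \frac{2}{3}$ ($J{\left(u,V \right)} = \left(- \frac{1}{9}\right) 6 = - \frac{2}{3}$)
$M{\left(r,X \right)} = 43$ ($M{\left(r,X \right)} = 6 \left(- \frac{2}{3}\right) + 47 = -4 + 47 = 43$)
$M{\left(-120,\frac{0}{19} + \frac{66}{-71} \right)} + 10589 = 43 + 10589 = 10632$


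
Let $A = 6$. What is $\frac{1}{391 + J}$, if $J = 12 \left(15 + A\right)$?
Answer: $\frac{1}{643} \approx 0.0015552$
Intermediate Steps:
$J = 252$ ($J = 12 \left(15 + 6\right) = 12 \cdot 21 = 252$)
$\frac{1}{391 + J} = \frac{1}{391 + 252} = \frac{1}{643}$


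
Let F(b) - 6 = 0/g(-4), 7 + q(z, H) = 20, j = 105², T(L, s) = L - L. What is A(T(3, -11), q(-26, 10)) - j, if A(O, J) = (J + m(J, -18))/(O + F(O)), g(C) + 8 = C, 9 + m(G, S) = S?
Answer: -33082/3 ≈ -11027.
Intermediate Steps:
m(G, S) = -9 + S
g(C) = -8 + C
T(L, s) = 0
j = 11025
q(z, H) = 13 (q(z, H) = -7 + 20 = 13)
F(b) = 6 (F(b) = 6 + 0/(-8 - 4) = 6 + 0/(-12) = 6 + 0*(-1/12) = 6 + 0 = 6)
A(O, J) = (-27 + J)/(6 + O) (A(O, J) = (J + (-9 - 18))/(O + 6) = (J - 27)/(6 + O) = (-27 + J)/(6 + O))
A(T(3, -11), q(-26, 10)) - j = (-27 + 13)/(6 + 0) - 1*11025 = -14/6 - 11025 = (⅙)*(-14) - 11025 = -7/3 - 11025 = -33082/3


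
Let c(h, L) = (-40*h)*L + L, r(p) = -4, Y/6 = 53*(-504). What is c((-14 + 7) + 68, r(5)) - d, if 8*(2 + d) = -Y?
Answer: -10276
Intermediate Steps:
Y = -160272 (Y = 6*(53*(-504)) = 6*(-26712) = -160272)
c(h, L) = L - 40*L*h (c(h, L) = -40*L*h + L = L - 40*L*h)
d = 20032 (d = -2 + (-1*(-160272))/8 = -2 + (1/8)*160272 = -2 + 20034 = 20032)
c((-14 + 7) + 68, r(5)) - d = -4*(1 - 40*((-14 + 7) + 68)) - 1*20032 = -4*(1 - 40*(-7 + 68)) - 20032 = -4*(1 - 40*61) - 20032 = -4*(1 - 2440) - 20032 = -4*(-2439) - 20032 = 9756 - 20032 = -10276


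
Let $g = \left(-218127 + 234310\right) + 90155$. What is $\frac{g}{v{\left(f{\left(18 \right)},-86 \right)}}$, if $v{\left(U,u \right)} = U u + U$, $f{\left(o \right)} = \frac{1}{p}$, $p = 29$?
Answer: $- \frac{3083802}{85} \approx -36280.0$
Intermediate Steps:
$f{\left(o \right)} = \frac{1}{29}$
$v{\left(U,u \right)} = U + U u$
$g = 106338$ ($g = 16183 + 90155 = 106338$)
$\frac{g}{v{\left(f{\left(18 \right)},-86 \right)}} = \frac{106338}{\frac{1}{29} \left(1 - 86\right)} = \frac{106338}{\frac{1}{29} \left(-85\right)} = \frac{106338}{- \frac{85}{29}} = 106338 \left(- \frac{29}{85}\right) = - \frac{3083802}{85}$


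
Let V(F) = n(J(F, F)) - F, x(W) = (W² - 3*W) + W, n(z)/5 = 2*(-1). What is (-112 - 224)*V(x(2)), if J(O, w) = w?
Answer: 3360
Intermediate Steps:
n(z) = -10 (n(z) = 5*(2*(-1)) = 5*(-2) = -10)
x(W) = W² - 2*W
V(F) = -10 - F
(-112 - 224)*V(x(2)) = (-112 - 224)*(-10 - 2*(-2 + 2)) = -336*(-10 - 2*0) = -336*(-10 - 1*0) = -336*(-10 + 0) = -336*(-10) = 3360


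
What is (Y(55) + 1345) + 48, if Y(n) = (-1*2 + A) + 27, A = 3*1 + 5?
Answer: 1426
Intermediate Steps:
A = 8 (A = 3 + 5 = 8)
Y(n) = 33 (Y(n) = (-1*2 + 8) + 27 = (-2 + 8) + 27 = 6 + 27 = 33)
(Y(55) + 1345) + 48 = (33 + 1345) + 48 = 1378 + 48 = 1426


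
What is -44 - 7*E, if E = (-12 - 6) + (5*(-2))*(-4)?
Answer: -198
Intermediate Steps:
E = 22 (E = -18 - 10*(-4) = -18 + 40 = 22)
-44 - 7*E = -44 - 7*22 = -44 - 154 = -198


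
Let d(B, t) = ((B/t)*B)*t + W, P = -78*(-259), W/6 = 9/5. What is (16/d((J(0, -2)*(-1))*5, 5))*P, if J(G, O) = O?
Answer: 808080/277 ≈ 2917.3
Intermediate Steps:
W = 54/5 (W = 6*(9/5) = 54/5 ≈ 10.800)
P = 20202
d(B, t) = 54/5 + B² (d(B, t) = ((B/t)*B)*t + 54/5 = (B²/t)*t + 54/5 = B² + 54/5 = 54/5 + B²)
(16/d((J(0, -2)*(-1))*5, 5))*P = (16/(54/5 + (-2*(-1)*5)²))*20202 = (16/(54/5 + (2*5)²))*20202 = (16/(54/5 + 10²))*20202 = (16/(54/5 + 100))*20202 = (16/(554/5))*20202 = (16*(5/554))*20202 = (40/277)*20202 = 808080/277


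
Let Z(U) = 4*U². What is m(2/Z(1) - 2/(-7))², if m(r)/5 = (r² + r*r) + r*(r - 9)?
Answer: 26163225/38416 ≈ 681.05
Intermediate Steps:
m(r) = 10*r² + 5*r*(-9 + r) (m(r) = 5*((r² + r*r) + r*(r - 9)) = 5*((r² + r²) + r*(-9 + r)) = 5*(2*r² + r*(-9 + r)) = 10*r² + 5*r*(-9 + r))
m(2/Z(1) - 2/(-7))² = (15*(2/((4*1²)) - 2/(-7))*(-3 + (2/((4*1²)) - 2/(-7))))² = (15*(2/((4*1)) - 2*(-⅐))*(-3 + (2/((4*1)) - 2*(-⅐))))² = (15*(2/4 + 2/7)*(-3 + (2/4 + 2/7)))² = (15*(2*(¼) + 2/7)*(-3 + (2*(¼) + 2/7)))² = (15*(½ + 2/7)*(-3 + (½ + 2/7)))² = (15*(11/14)*(-3 + 11/14))² = (15*(11/14)*(-31/14))² = (-5115/196)² = 26163225/38416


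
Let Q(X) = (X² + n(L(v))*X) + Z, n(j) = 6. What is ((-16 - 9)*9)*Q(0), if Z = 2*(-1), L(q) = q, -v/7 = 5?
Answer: 450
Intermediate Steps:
v = -35 (v = -7*5 = -35)
Z = -2
Q(X) = -2 + X² + 6*X (Q(X) = (X² + 6*X) - 2 = -2 + X² + 6*X)
((-16 - 9)*9)*Q(0) = ((-16 - 9)*9)*(-2 + 0² + 6*0) = (-25*9)*(-2 + 0 + 0) = -225*(-2) = 450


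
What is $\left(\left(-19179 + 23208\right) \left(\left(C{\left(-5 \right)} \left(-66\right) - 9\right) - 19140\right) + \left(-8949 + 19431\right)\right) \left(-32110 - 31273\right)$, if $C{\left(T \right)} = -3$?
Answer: $4838854517151$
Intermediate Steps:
$\left(\left(-19179 + 23208\right) \left(\left(C{\left(-5 \right)} \left(-66\right) - 9\right) - 19140\right) + \left(-8949 + 19431\right)\right) \left(-32110 - 31273\right) = \left(\left(-19179 + 23208\right) \left(\left(\left(-3\right) \left(-66\right) - 9\right) - 19140\right) + \left(-8949 + 19431\right)\right) \left(-32110 - 31273\right) = \left(4029 \left(\left(198 - 9\right) - 19140\right) + 10482\right) \left(-63383\right) = \left(4029 \left(189 - 19140\right) + 10482\right) \left(-63383\right) = \left(4029 \left(-18951\right) + 10482\right) \left(-63383\right) = \left(-76353579 + 10482\right) \left(-63383\right) = \left(-76343097\right) \left(-63383\right) = 4838854517151$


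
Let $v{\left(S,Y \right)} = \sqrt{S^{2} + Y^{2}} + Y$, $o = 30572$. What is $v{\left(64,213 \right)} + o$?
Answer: $30785 + \sqrt{49465} \approx 31007.0$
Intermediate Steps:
$v{\left(S,Y \right)} = Y + \sqrt{S^{2} + Y^{2}}$
$v{\left(64,213 \right)} + o = \left(213 + \sqrt{64^{2} + 213^{2}}\right) + 30572 = \left(213 + \sqrt{4096 + 45369}\right) + 30572 = \left(213 + \sqrt{49465}\right) + 30572 = 30785 + \sqrt{49465}$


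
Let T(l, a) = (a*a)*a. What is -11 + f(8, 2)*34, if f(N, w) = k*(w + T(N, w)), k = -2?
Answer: -691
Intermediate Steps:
T(l, a) = a³ (T(l, a) = a²*a = a³)
f(N, w) = -2*w - 2*w³ (f(N, w) = -2*(w + w³) = -2*w - 2*w³)
-11 + f(8, 2)*34 = -11 + (2*2*(-1 - 1*2²))*34 = -11 + (2*2*(-1 - 1*4))*34 = -11 + (2*2*(-1 - 4))*34 = -11 + (2*2*(-5))*34 = -11 - 20*34 = -11 - 680 = -691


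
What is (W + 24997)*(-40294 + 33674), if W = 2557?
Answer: -182407480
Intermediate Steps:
(W + 24997)*(-40294 + 33674) = (2557 + 24997)*(-40294 + 33674) = 27554*(-6620) = -182407480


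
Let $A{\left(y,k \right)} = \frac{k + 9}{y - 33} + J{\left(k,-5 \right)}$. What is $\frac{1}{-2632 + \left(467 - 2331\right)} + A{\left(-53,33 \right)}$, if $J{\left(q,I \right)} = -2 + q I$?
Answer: $- \frac{32380235}{193328} \approx -167.49$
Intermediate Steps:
$J{\left(q,I \right)} = -2 + I q$
$A{\left(y,k \right)} = -2 - 5 k + \frac{9 + k}{-33 + y}$ ($A{\left(y,k \right)} = \frac{k + 9}{y - 33} - \left(2 + 5 k\right) = \frac{9 + k}{-33 + y} - \left(2 + 5 k\right) = -2 - 5 k + \frac{9 + k}{-33 + y}$)
$\frac{1}{-2632 + \left(467 - 2331\right)} + A{\left(-53,33 \right)} = \frac{1}{-2632 + \left(467 - 2331\right)} + \frac{75 + 166 \cdot 33 - - 53 \left(2 + 5 \cdot 33\right)}{-33 - 53} = \frac{1}{-2632 - 1864} + \frac{75 + 5478 - - 53 \left(2 + 165\right)}{-86} = \frac{1}{-4496} - \frac{75 + 5478 - \left(-53\right) 167}{86} = - \frac{1}{4496} - \frac{75 + 5478 + 8851}{86} = - \frac{1}{4496} - \frac{7202}{43} = - \frac{32380235}{193328}$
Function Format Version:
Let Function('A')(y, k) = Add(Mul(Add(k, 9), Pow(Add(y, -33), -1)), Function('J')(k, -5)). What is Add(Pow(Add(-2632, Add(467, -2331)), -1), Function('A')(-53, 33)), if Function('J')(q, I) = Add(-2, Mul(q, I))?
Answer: Rational(-32380235, 193328) ≈ -167.49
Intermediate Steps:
Function('J')(q, I) = Add(-2, Mul(I, q))
Function('A')(y, k) = Add(-2, Mul(-5, k), Mul(Pow(Add(-33, y), -1), Add(9, k))) (Function('A')(y, k) = Add(Mul(Add(k, 9), Pow(Add(y, -33), -1)), Add(-2, Mul(-5, k))) = Add(Mul(Add(9, k), Pow(Add(-33, y), -1)), Add(-2, Mul(-5, k))) = Add(Mul(Pow(Add(-33, y), -1), Add(9, k)), Add(-2, Mul(-5, k))) = Add(-2, Mul(-5, k), Mul(Pow(Add(-33, y), -1), Add(9, k))))
Add(Pow(Add(-2632, Add(467, -2331)), -1), Function('A')(-53, 33)) = Add(Pow(Add(-2632, Add(467, -2331)), -1), Mul(Pow(Add(-33, -53), -1), Add(75, Mul(166, 33), Mul(-1, -53, Add(2, Mul(5, 33)))))) = Add(Pow(Add(-2632, -1864), -1), Mul(Pow(-86, -1), Add(75, 5478, Mul(-1, -53, Add(2, 165))))) = Add(Pow(-4496, -1), Mul(Rational(-1, 86), Add(75, 5478, Mul(-1, -53, 167)))) = Add(Rational(-1, 4496), Mul(Rational(-1, 86), Add(75, 5478, 8851))) = Add(Rational(-1, 4496), Mul(Rational(-1, 86), 14404)) = Add(Rational(-1, 4496), Rational(-7202, 43)) = Rational(-32380235, 193328)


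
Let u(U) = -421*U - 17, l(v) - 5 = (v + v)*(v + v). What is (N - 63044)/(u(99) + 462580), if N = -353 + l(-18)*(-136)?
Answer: -240333/420884 ≈ -0.57102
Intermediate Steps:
l(v) = 5 + 4*v² (l(v) = 5 + (v + v)*(v + v) = 5 + (2*v)*(2*v) = 5 + 4*v²)
u(U) = -17 - 421*U
N = -177289 (N = -353 + (5 + 4*(-18)²)*(-136) = -353 + (5 + 4*324)*(-136) = -353 + (5 + 1296)*(-136) = -353 + 1301*(-136) = -353 - 176936 = -177289)
(N - 63044)/(u(99) + 462580) = (-177289 - 63044)/((-17 - 421*99) + 462580) = -240333/((-17 - 41679) + 462580) = -240333/(-41696 + 462580) = -240333/420884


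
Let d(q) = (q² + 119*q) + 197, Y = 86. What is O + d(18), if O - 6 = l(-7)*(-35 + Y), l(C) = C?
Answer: 2312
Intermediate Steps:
O = -351 (O = 6 - 7*(-35 + 86) = 6 - 7*51 = 6 - 357 = -351)
d(q) = 197 + q² + 119*q
O + d(18) = -351 + (197 + 18² + 119*18) = -351 + (197 + 324 + 2142) = -351 + 2663 = 2312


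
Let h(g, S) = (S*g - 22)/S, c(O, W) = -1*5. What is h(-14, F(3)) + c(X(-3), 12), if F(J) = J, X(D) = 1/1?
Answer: -79/3 ≈ -26.333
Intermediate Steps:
X(D) = 1 (X(D) = 1*1 = 1)
c(O, W) = -5
h(g, S) = (-22 + S*g)/S
h(-14, F(3)) + c(X(-3), 12) = (-14 - 22/3) - 5 = -64/3 - 5 = -79/3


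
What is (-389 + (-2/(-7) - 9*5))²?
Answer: 9217296/49 ≈ 1.8811e+5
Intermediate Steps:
(-389 + (-2/(-7) - 9*5))² = (-389 + (-2*(-⅐) - 45))² = (-389 + (2/7 - 45))² = (-389 - 313/7)² = (-3036/7)² = 9217296/49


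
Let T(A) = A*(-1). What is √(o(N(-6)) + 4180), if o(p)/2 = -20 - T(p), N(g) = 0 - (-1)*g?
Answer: 4*√258 ≈ 64.250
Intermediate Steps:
T(A) = -A
N(g) = g (N(g) = 0 + g = g)
o(p) = -40 + 2*p (o(p) = 2*(-20 - (-1)*p) = 2*(-20 + p) = -40 + 2*p)
√(o(N(-6)) + 4180) = √((-40 + 2*(-6)) + 4180) = √((-40 - 12) + 4180) = √(-52 + 4180) = √4128 = 4*√258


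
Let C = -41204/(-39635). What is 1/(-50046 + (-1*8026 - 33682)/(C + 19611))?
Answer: -777323189/38903569413274 ≈ -1.9981e-5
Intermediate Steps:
C = 41204/39635 (C = -41204*(-1/39635) = 41204/39635 ≈ 1.0396)
1/(-50046 + (-1*8026 - 33682)/(C + 19611)) = 1/(-50046 + (-1*8026 - 33682)/(41204/39635 + 19611)) = 1/(-50046 + (-8026 - 33682)/(777323189/39635)) = 1/(-50046 - 41708*39635/777323189) = 1/(-50046 - 1653096580/777323189) = 1/(-38903569413274/777323189) = -777323189/38903569413274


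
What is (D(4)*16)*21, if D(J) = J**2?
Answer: 5376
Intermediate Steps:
(D(4)*16)*21 = (4**2*16)*21 = (16*16)*21 = 256*21 = 5376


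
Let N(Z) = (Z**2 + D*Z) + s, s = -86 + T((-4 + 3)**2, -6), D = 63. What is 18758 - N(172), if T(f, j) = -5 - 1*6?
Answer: -21565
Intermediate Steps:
T(f, j) = -11 (T(f, j) = -5 - 6 = -11)
s = -97 (s = -86 - 11 = -97)
N(Z) = -97 + Z**2 + 63*Z (N(Z) = (Z**2 + 63*Z) - 97 = -97 + Z**2 + 63*Z)
18758 - N(172) = 18758 - (-97 + 172**2 + 63*172) = 18758 - (-97 + 29584 + 10836) = 18758 - 1*40323 = 18758 - 40323 = -21565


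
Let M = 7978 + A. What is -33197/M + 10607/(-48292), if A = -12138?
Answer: 389756101/50223680 ≈ 7.7604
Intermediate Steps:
M = -4160 (M = 7978 - 12138 = -4160)
-33197/M + 10607/(-48292) = -33197/(-4160) + 10607/(-48292) = -33197*(-1/4160) + 10607*(-1/48292) = 33197/4160 - 10607/48292 = 389756101/50223680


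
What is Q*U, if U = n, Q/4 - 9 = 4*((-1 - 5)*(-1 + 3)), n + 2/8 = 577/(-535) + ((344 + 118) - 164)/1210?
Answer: 10929009/64735 ≈ 168.83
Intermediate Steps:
n = -280231/258940 (n = -¼ + (577/(-535) + ((344 + 118) - 164)/1210) = -¼ + (577*(-1/535) + (462 - 164)*(1/1210)) = -¼ + (-577/535 + 298*(1/1210)) = -¼ + (-577/535 + 149/605) = -¼ - 53874/64735 = -280231/258940 ≈ -1.0822)
Q = -156 (Q = 36 + 4*(4*((-1 - 5)*(-1 + 3))) = 36 + 4*(4*(-6*2)) = 36 + 4*(4*(-12)) = 36 + 4*(-48) = 36 - 192 = -156)
U = -280231/258940 ≈ -1.0822
Q*U = -156*(-280231/258940) = 10929009/64735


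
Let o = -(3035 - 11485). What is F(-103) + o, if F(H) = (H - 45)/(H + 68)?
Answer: 295898/35 ≈ 8454.2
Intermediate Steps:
F(H) = (-45 + H)/(68 + H)
o = 8450 (o = -1*(-8450) = 8450)
F(-103) + o = (-45 - 103)/(68 - 103) + 8450 = -148/(-35) + 8450 = -1/35*(-148) + 8450 = 148/35 + 8450 = 295898/35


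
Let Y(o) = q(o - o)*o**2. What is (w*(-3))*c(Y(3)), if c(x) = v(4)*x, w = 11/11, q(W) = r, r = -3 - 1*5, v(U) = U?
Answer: 864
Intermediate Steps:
r = -8 (r = -3 - 5 = -8)
q(W) = -8
Y(o) = -8*o**2
w = 1 (w = 11*(1/11) = 1)
c(x) = 4*x
(w*(-3))*c(Y(3)) = (1*(-3))*(4*(-8*3**2)) = -12*(-8*9) = -12*(-72) = -3*(-288) = 864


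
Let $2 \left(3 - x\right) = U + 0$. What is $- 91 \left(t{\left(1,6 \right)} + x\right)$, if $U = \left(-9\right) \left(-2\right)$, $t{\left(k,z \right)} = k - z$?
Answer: $1001$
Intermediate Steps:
$U = 18$
$x = -6$ ($x = 3 - \frac{18 + 0}{2} = 3 - 9 = -6$)
$- 91 \left(t{\left(1,6 \right)} + x\right) = - 91 \left(\left(1 - 6\right) - 6\right) = - 91 \left(-5 - 6\right) = \left(-91\right) \left(-11\right) = 1001$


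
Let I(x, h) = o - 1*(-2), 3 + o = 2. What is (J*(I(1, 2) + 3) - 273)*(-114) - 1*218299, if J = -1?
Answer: -186721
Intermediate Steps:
o = -1 (o = -3 + 2 = -1)
I(x, h) = 1 (I(x, h) = -1 - 1*(-2) = -1 + 2 = 1)
(J*(I(1, 2) + 3) - 273)*(-114) - 1*218299 = (-(1 + 3) - 273)*(-114) - 1*218299 = (-1*4 - 273)*(-114) - 218299 = (-4 - 273)*(-114) - 218299 = -277*(-114) - 218299 = 31578 - 218299 = -186721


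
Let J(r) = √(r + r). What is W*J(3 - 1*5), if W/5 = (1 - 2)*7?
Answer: -70*I ≈ -70.0*I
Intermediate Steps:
J(r) = √2*√r (J(r) = √(2*r) = √2*√r)
W = -35 (W = 5*((1 - 2)*7) = 5*(-1*7) = 5*(-7) = -35)
W*J(3 - 1*5) = -35*√2*√(3 - 1*5) = -35*√2*√(3 - 5) = -35*√2*√(-2) = -35*√2*I*√2 = -70*I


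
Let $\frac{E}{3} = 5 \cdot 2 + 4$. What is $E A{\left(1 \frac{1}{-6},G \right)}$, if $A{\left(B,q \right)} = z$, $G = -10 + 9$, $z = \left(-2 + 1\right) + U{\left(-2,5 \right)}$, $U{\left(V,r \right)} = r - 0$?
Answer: $168$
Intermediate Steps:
$E = 42$ ($E = 3 \left(5 \cdot 2 + 4\right) = 3 \left(10 + 4\right) = 3 \cdot 14 = 42$)
$U{\left(V,r \right)} = r$ ($U{\left(V,r \right)} = r + 0 = r$)
$z = 4$ ($z = \left(-2 + 1\right) + 5 = -1 + 5 = 4$)
$G = -1$
$A{\left(B,q \right)} = 4$
$E A{\left(1 \frac{1}{-6},G \right)} = 42 \cdot 4 = 168$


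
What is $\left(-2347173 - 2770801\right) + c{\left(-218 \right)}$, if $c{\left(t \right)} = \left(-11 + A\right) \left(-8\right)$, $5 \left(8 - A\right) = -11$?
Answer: $- \frac{25589838}{5} \approx -5.118 \cdot 10^{6}$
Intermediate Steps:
$A = \frac{51}{5}$ ($A = 8 - - \frac{11}{5} = 8 + \frac{11}{5} = \frac{51}{5} \approx 10.2$)
$c{\left(t \right)} = \frac{32}{5}$ ($c{\left(t \right)} = \left(-11 + \frac{51}{5}\right) \left(-8\right) = \left(- \frac{4}{5}\right) \left(-8\right) = \frac{32}{5}$)
$\left(-2347173 - 2770801\right) + c{\left(-218 \right)} = \left(-2347173 - 2770801\right) + \frac{32}{5} = -5117974 + \frac{32}{5} = - \frac{25589838}{5}$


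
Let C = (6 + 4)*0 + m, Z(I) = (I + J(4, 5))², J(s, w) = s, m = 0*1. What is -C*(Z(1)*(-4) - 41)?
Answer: 0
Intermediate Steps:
m = 0
Z(I) = (4 + I)² (Z(I) = (I + 4)² = (4 + I)²)
C = 0 (C = (6 + 4)*0 + 0 = 10*0 + 0 = 0 + 0 = 0)
-C*(Z(1)*(-4) - 41) = -0*((4 + 1)²*(-4) - 41) = -0*(5²*(-4) - 41) = -0*(25*(-4) - 41) = -0*(-100 - 41) = -0*(-141) = -1*0 = 0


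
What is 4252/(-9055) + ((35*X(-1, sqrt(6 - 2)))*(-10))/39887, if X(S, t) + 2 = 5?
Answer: -179107274/361176785 ≈ -0.49590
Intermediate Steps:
X(S, t) = 3 (X(S, t) = -2 + 5 = 3)
4252/(-9055) + ((35*X(-1, sqrt(6 - 2)))*(-10))/39887 = 4252/(-9055) + ((35*3)*(-10))/39887 = 4252*(-1/9055) + (105*(-10))*(1/39887) = -4252/9055 - 1050*1/39887 = -4252/9055 - 1050/39887 = -179107274/361176785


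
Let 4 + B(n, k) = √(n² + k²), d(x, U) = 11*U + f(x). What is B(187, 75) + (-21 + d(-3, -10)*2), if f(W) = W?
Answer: -251 + √40594 ≈ -49.520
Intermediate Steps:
d(x, U) = x + 11*U (d(x, U) = 11*U + x = x + 11*U)
B(n, k) = -4 + √(k² + n²) (B(n, k) = -4 + √(n² + k²) = -4 + √(k² + n²))
B(187, 75) + (-21 + d(-3, -10)*2) = (-4 + √(75² + 187²)) + (-21 + (-3 + 11*(-10))*2) = (-4 + √(5625 + 34969)) + (-21 + (-3 - 110)*2) = (-4 + √40594) + (-21 - 113*2) = (-4 + √40594) + (-21 - 226) = (-4 + √40594) - 247 = -251 + √40594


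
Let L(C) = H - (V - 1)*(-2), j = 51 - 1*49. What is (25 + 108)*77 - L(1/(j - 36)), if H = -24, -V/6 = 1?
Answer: 10279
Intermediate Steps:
V = -6 (V = -6*1 = -6)
j = 2 (j = 51 - 49 = 2)
L(C) = -38 (L(C) = -24 - (-6 - 1)*(-2) = -24 - (-7)*(-2) = -24 - 1*14 = -24 - 14 = -38)
(25 + 108)*77 - L(1/(j - 36)) = (25 + 108)*77 - 1*(-38) = 133*77 + 38 = 10241 + 38 = 10279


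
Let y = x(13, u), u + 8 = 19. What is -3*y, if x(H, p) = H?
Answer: -39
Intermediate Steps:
u = 11 (u = -8 + 19 = 11)
y = 13
-3*y = -3*13 = -39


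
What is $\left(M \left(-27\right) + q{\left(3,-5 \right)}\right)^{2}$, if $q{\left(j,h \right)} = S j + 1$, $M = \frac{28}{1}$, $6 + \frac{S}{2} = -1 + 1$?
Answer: $625681$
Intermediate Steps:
$S = -12$ ($S = -12 + 2 \left(-1 + 1\right) = -12 + 2 \cdot 0 = -12 + 0 = -12$)
$M = 28$ ($M = 28 \cdot 1 = 28$)
$q{\left(j,h \right)} = 1 - 12 j$ ($q{\left(j,h \right)} = - 12 j + 1 = 1 - 12 j$)
$\left(M \left(-27\right) + q{\left(3,-5 \right)}\right)^{2} = \left(28 \left(-27\right) + \left(1 - 36\right)\right)^{2} = \left(-756 + \left(1 - 36\right)\right)^{2} = \left(-756 - 35\right)^{2} = \left(-791\right)^{2} = 625681$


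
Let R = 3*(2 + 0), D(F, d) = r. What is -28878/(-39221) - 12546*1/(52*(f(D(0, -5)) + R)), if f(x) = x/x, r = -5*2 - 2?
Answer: -2645907/78442 ≈ -33.731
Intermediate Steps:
r = -12 (r = -10 - 2 = -12)
D(F, d) = -12
R = 6 (R = 3*2 = 6)
f(x) = 1
-28878/(-39221) - 12546*1/(52*(f(D(0, -5)) + R)) = -28878/(-39221) - 12546*1/(52*(1 + 6)) = -28878*(-1/39221) - 12546/(7*52) = 28878/39221 - 12546/364 = 28878/39221 - 12546*1/364 = 28878/39221 - 6273/182 = -2645907/78442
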